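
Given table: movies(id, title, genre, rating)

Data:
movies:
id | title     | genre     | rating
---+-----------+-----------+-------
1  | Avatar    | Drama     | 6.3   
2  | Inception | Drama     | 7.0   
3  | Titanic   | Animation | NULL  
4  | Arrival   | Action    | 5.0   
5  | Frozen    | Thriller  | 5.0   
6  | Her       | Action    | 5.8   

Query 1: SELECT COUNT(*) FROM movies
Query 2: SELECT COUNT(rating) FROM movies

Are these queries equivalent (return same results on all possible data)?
No, not equivalent

Query 1 returns: [(6,)]
Query 2 returns: [(5,)]

Reason: COUNT(*) includes NULLs, COUNT(column) excludes them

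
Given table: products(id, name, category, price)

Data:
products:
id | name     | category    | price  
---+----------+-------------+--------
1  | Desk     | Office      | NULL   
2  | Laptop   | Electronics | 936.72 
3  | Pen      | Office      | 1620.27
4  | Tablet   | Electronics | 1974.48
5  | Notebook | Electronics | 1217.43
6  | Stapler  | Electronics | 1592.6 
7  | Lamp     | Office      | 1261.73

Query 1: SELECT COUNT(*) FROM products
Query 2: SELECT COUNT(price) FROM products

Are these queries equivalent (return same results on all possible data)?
No, not equivalent

Query 1 returns: [(7,)]
Query 2 returns: [(6,)]

Reason: COUNT(*) includes NULLs, COUNT(column) excludes them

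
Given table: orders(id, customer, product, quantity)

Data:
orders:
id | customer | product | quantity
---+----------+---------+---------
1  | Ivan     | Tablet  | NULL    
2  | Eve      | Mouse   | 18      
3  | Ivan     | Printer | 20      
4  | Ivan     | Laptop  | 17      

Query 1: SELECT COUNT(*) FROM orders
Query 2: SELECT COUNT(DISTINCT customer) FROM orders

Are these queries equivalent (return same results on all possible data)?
No, not equivalent

Query 1 returns: [(4,)]
Query 2 returns: [(2,)]

Reason: COUNT(*) counts rows, COUNT(DISTINCT customer) counts unique customers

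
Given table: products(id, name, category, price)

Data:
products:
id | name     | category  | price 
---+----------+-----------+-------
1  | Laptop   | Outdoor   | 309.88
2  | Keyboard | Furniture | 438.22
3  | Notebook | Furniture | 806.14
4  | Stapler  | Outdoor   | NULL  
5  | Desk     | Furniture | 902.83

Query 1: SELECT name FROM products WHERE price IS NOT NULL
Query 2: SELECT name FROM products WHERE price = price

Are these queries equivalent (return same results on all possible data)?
Yes, equivalent

Both queries return: [('Desk',), ('Keyboard',), ('Laptop',), ('Notebook',)]

Reason: IS NOT NULL vs self-equality (both exclude NULLs)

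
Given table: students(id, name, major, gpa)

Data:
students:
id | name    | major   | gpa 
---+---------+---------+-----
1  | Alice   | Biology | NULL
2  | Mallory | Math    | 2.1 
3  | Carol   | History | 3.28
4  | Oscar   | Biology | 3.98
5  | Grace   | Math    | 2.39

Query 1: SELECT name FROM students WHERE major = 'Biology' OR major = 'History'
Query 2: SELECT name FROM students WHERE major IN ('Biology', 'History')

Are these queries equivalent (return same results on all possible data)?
Yes, equivalent

Both queries return: [('Alice',), ('Carol',), ('Oscar',)]

Reason: OR vs IN are equivalent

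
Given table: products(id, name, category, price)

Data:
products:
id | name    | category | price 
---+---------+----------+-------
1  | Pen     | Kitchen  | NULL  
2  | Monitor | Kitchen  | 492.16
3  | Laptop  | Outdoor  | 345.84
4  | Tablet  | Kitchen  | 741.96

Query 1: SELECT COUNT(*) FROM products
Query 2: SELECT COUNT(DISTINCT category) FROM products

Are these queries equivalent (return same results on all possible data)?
No, not equivalent

Query 1 returns: [(4,)]
Query 2 returns: [(2,)]

Reason: COUNT(*) counts rows, COUNT(DISTINCT category) counts unique categorys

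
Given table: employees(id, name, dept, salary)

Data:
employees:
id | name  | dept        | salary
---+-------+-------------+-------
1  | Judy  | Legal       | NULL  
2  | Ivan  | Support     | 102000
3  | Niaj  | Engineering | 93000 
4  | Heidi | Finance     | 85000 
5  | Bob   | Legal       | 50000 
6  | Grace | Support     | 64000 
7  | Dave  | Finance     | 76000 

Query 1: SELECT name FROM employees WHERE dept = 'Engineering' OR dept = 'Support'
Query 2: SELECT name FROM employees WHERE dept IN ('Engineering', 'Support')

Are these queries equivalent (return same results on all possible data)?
Yes, equivalent

Both queries return: [('Grace',), ('Ivan',), ('Niaj',)]

Reason: OR vs IN are equivalent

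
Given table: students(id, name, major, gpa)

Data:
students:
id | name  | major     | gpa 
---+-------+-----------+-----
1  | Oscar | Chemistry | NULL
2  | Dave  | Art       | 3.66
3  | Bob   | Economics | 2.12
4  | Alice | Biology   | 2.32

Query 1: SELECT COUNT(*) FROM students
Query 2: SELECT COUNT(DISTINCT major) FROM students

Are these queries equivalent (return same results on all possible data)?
No, not equivalent

Query 1 returns: [(4,)]
Query 2 returns: [(4,)]

Reason: COUNT(*) counts rows, COUNT(DISTINCT major) counts unique majors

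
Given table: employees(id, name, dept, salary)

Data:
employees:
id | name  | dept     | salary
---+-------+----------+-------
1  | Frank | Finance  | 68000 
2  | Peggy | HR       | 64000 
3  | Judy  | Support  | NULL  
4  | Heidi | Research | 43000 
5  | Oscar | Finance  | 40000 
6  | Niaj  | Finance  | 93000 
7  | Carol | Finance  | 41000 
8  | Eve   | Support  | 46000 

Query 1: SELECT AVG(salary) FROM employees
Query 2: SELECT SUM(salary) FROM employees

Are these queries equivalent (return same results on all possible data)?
No, not equivalent

Query 1 returns: [(56428.57142857143,)]
Query 2 returns: [(395000,)]

Reason: AVG vs SUM give different aggregate values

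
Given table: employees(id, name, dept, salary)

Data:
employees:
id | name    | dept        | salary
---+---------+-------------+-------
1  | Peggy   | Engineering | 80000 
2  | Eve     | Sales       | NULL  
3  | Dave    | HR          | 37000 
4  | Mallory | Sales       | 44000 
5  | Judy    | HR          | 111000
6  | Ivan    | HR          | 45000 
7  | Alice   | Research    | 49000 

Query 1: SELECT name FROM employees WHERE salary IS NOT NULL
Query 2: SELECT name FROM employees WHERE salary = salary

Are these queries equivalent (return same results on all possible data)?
Yes, equivalent

Both queries return: [('Alice',), ('Dave',), ('Ivan',), ('Judy',), ('Mallory',), ('Peggy',)]

Reason: IS NOT NULL vs self-equality (both exclude NULLs)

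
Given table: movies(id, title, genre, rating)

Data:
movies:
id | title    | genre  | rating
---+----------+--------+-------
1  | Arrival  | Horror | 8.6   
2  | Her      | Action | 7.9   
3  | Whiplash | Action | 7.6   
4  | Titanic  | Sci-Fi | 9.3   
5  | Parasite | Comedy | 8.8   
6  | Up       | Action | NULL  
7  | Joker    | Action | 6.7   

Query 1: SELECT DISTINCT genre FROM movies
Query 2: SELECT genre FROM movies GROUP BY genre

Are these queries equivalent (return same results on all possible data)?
Yes, equivalent

Both queries return: [('Action',), ('Comedy',), ('Horror',), ('Sci-Fi',)]

Reason: Both get unique genres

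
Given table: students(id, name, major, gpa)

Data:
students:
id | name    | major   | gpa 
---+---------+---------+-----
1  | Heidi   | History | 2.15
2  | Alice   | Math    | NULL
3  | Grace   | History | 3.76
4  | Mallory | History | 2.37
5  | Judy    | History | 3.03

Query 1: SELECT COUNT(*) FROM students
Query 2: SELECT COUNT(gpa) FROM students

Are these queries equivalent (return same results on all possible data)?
No, not equivalent

Query 1 returns: [(5,)]
Query 2 returns: [(4,)]

Reason: COUNT(*) includes NULLs, COUNT(column) excludes them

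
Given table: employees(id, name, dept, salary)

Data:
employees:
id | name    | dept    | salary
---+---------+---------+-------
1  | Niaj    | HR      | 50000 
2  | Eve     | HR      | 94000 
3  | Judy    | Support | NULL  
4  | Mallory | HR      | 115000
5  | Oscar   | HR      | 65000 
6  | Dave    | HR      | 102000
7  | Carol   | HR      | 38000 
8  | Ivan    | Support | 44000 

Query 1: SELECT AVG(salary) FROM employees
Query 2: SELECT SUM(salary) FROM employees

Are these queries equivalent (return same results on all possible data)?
No, not equivalent

Query 1 returns: [(72571.42857142857,)]
Query 2 returns: [(508000,)]

Reason: AVG vs SUM give different aggregate values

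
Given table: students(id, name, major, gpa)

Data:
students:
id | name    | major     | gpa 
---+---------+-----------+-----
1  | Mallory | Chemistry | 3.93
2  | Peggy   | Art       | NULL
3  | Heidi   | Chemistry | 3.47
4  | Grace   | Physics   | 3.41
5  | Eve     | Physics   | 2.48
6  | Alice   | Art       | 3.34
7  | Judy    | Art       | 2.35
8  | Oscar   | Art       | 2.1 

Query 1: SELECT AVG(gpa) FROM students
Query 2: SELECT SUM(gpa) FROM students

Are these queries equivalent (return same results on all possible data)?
No, not equivalent

Query 1 returns: [(3.0114285714285716,)]
Query 2 returns: [(21.080000000000002,)]

Reason: AVG vs SUM give different aggregate values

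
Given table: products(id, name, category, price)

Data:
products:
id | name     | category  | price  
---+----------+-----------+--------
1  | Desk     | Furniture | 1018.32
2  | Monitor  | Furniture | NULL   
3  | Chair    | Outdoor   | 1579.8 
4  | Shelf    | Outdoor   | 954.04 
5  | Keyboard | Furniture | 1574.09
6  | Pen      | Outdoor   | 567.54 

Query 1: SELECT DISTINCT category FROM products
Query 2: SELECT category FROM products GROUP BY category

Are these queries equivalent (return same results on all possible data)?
Yes, equivalent

Both queries return: [('Furniture',), ('Outdoor',)]

Reason: Both get unique categorys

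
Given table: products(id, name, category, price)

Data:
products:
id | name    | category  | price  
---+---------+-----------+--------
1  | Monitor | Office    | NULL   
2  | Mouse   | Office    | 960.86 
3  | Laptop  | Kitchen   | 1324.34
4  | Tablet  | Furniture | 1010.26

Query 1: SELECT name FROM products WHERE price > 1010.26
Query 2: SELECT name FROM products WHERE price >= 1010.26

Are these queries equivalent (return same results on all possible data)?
No, not equivalent

Query 1 returns: [('Laptop',)]
Query 2 returns: [('Laptop',), ('Tablet',)]

Reason: > vs >= gives different results when price = 1010.26 exists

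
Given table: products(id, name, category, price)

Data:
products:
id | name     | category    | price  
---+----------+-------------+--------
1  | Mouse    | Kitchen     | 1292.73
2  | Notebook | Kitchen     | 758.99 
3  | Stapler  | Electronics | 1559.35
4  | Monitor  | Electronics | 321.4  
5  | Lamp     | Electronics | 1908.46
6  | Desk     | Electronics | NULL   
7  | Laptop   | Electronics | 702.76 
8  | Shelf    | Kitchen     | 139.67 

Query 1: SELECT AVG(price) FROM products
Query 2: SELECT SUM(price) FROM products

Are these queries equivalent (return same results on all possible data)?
No, not equivalent

Query 1 returns: [(954.7657142857142,)]
Query 2 returns: [(6683.36,)]

Reason: AVG vs SUM give different aggregate values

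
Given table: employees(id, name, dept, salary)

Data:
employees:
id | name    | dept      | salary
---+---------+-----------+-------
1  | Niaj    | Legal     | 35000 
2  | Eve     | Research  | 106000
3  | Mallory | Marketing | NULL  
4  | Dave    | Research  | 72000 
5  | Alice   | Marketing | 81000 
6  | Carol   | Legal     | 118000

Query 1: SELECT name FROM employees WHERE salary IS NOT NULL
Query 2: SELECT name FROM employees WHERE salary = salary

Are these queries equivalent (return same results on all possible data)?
Yes, equivalent

Both queries return: [('Alice',), ('Carol',), ('Dave',), ('Eve',), ('Niaj',)]

Reason: IS NOT NULL vs self-equality (both exclude NULLs)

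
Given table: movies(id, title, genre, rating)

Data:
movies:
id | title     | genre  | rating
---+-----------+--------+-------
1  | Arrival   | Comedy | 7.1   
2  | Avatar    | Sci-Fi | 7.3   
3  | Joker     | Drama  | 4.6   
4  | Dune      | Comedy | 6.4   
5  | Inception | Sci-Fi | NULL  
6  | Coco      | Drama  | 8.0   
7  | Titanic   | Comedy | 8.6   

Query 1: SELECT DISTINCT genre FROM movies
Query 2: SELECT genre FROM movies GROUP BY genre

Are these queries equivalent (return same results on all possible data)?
Yes, equivalent

Both queries return: [('Comedy',), ('Drama',), ('Sci-Fi',)]

Reason: Both get unique genres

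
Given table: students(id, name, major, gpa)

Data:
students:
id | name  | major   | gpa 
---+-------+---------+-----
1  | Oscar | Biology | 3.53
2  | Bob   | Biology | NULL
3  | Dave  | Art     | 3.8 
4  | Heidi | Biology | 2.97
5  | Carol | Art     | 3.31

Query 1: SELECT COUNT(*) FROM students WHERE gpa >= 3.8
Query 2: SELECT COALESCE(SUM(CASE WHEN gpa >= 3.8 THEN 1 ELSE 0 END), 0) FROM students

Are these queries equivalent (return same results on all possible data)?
Yes, equivalent

Both queries return: [(1,)]

Reason: COUNT with WHERE vs conditional SUM (COALESCE handles empty-table NULL)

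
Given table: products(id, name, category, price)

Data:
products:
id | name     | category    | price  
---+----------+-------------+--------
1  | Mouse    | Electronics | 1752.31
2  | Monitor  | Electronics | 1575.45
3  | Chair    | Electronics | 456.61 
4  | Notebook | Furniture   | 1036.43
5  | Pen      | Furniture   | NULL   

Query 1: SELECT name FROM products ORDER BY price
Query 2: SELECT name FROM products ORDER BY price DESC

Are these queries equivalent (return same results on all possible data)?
No, not equivalent

Query 1 returns: [('Pen',), ('Chair',), ('Notebook',), ('Monitor',), ('Mouse',)]
Query 2 returns: [('Mouse',), ('Monitor',), ('Notebook',), ('Chair',), ('Pen',)]

Reason: ASC vs DESC gives opposite ordering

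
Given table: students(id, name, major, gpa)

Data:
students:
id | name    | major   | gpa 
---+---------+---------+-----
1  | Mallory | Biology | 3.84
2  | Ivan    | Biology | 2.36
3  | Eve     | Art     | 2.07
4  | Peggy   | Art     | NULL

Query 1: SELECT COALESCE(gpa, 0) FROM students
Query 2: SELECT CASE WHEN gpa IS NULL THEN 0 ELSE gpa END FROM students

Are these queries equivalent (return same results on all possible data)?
Yes, equivalent

Both queries return: [(0,), (2.07,), (2.36,), (3.84,)]

Reason: COALESCE vs CASE for NULL handling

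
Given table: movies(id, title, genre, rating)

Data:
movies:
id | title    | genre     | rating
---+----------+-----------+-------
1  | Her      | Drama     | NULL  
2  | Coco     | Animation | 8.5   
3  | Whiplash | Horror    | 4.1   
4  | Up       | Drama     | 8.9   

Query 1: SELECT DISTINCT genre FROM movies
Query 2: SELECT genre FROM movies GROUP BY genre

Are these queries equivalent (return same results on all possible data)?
Yes, equivalent

Both queries return: [('Animation',), ('Drama',), ('Horror',)]

Reason: Both get unique genres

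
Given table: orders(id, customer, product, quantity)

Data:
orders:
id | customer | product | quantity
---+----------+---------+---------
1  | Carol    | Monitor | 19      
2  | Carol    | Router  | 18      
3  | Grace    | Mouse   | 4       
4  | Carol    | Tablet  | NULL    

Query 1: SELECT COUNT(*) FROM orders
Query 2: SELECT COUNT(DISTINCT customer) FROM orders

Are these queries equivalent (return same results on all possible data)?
No, not equivalent

Query 1 returns: [(4,)]
Query 2 returns: [(2,)]

Reason: COUNT(*) counts rows, COUNT(DISTINCT customer) counts unique customers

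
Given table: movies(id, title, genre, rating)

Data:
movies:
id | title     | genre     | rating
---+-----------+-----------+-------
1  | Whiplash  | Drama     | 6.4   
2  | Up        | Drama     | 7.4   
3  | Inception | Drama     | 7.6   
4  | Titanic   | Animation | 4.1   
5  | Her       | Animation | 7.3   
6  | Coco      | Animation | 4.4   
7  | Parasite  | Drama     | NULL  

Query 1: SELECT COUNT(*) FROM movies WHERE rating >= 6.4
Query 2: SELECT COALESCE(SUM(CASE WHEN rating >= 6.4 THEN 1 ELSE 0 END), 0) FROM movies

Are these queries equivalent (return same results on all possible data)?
Yes, equivalent

Both queries return: [(4,)]

Reason: COUNT with WHERE vs conditional SUM (COALESCE handles empty-table NULL)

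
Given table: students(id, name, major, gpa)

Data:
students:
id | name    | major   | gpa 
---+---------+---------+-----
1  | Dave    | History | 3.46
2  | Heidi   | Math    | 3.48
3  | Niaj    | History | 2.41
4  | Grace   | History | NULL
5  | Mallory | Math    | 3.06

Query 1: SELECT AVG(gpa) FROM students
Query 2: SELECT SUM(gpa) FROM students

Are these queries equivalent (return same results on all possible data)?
No, not equivalent

Query 1 returns: [(3.1025,)]
Query 2 returns: [(12.41,)]

Reason: AVG vs SUM give different aggregate values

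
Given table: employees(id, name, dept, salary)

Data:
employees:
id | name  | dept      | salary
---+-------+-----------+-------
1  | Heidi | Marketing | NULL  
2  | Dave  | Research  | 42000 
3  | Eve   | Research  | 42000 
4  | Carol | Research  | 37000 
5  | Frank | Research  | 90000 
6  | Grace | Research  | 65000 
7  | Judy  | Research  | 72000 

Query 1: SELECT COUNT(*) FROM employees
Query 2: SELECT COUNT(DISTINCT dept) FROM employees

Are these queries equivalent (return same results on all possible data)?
No, not equivalent

Query 1 returns: [(7,)]
Query 2 returns: [(2,)]

Reason: COUNT(*) counts rows, COUNT(DISTINCT dept) counts unique depts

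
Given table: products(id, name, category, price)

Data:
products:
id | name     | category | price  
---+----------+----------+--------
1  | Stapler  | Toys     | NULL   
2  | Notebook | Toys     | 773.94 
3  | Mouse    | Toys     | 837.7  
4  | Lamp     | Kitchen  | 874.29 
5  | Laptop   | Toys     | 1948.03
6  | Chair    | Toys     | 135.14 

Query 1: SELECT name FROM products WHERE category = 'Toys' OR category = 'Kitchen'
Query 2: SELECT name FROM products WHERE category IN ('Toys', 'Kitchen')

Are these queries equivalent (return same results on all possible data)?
Yes, equivalent

Both queries return: [('Chair',), ('Lamp',), ('Laptop',), ('Mouse',), ('Notebook',), ('Stapler',)]

Reason: OR vs IN are equivalent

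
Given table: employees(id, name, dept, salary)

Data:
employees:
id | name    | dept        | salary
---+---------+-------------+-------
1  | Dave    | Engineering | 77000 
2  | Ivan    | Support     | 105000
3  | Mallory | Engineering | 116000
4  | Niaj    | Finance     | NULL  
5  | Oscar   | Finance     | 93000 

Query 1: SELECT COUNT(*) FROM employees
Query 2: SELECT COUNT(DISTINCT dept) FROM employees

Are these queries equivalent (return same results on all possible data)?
No, not equivalent

Query 1 returns: [(5,)]
Query 2 returns: [(3,)]

Reason: COUNT(*) counts rows, COUNT(DISTINCT dept) counts unique depts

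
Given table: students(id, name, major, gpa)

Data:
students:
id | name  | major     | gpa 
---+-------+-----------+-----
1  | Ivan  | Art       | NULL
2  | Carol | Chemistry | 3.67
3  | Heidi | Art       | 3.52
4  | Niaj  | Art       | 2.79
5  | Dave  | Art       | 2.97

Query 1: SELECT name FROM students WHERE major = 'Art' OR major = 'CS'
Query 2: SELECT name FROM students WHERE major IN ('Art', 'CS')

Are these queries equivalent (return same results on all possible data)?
Yes, equivalent

Both queries return: [('Dave',), ('Heidi',), ('Ivan',), ('Niaj',)]

Reason: OR vs IN are equivalent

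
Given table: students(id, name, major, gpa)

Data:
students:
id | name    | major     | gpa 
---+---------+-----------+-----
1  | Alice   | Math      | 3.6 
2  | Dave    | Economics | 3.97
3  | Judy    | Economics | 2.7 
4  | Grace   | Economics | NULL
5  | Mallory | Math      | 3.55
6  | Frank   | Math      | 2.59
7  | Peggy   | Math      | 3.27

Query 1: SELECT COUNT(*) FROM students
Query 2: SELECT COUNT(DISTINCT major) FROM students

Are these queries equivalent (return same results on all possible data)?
No, not equivalent

Query 1 returns: [(7,)]
Query 2 returns: [(2,)]

Reason: COUNT(*) counts rows, COUNT(DISTINCT major) counts unique majors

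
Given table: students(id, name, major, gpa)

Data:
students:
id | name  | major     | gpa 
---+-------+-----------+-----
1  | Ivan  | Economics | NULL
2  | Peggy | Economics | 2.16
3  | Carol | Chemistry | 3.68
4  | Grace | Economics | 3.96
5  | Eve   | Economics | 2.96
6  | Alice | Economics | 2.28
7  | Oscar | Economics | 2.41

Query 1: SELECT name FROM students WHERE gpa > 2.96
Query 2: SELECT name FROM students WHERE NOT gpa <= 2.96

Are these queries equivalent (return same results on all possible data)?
Yes, equivalent

Both queries return: [('Carol',), ('Grace',)]

Reason: Both filter gpa > 2.96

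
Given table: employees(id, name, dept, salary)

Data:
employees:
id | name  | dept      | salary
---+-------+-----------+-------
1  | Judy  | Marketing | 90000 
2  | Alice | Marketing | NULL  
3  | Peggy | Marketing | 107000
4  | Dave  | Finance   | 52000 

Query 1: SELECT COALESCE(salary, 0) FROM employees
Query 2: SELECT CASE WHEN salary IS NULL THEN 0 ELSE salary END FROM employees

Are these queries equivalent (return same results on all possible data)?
Yes, equivalent

Both queries return: [(0,), (52000,), (90000,), (107000,)]

Reason: COALESCE vs CASE for NULL handling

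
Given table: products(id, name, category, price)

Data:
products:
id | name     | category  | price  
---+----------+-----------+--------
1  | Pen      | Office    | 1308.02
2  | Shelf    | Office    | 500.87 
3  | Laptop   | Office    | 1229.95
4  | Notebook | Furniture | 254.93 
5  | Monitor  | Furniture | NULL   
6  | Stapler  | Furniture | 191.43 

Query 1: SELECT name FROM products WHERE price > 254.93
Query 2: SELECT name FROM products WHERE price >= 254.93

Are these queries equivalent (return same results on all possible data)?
No, not equivalent

Query 1 returns: [('Pen',), ('Shelf',), ('Laptop',)]
Query 2 returns: [('Pen',), ('Shelf',), ('Laptop',), ('Notebook',)]

Reason: > vs >= gives different results when price = 254.93 exists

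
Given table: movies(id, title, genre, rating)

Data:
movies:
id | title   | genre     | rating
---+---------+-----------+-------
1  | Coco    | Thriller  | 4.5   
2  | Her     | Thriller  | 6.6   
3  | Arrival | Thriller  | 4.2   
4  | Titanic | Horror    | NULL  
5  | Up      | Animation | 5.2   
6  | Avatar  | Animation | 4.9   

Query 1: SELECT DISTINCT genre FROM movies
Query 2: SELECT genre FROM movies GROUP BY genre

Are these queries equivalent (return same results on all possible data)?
Yes, equivalent

Both queries return: [('Animation',), ('Horror',), ('Thriller',)]

Reason: Both get unique genres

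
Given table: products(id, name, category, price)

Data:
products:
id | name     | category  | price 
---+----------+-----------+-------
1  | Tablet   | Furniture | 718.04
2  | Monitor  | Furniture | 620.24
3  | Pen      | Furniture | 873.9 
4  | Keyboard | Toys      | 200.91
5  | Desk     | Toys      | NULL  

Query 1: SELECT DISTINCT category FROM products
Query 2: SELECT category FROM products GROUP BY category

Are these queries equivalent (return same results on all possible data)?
Yes, equivalent

Both queries return: [('Furniture',), ('Toys',)]

Reason: Both get unique categorys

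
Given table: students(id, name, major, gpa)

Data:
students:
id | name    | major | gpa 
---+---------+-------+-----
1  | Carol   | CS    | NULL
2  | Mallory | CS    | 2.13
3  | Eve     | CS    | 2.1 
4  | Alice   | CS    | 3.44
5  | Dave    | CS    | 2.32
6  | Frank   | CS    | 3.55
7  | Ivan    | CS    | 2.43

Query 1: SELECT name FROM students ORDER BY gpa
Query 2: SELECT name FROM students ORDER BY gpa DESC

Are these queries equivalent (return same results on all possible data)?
No, not equivalent

Query 1 returns: [('Carol',), ('Eve',), ('Mallory',), ('Dave',), ('Ivan',), ('Alice',), ('Frank',)]
Query 2 returns: [('Frank',), ('Alice',), ('Ivan',), ('Dave',), ('Mallory',), ('Eve',), ('Carol',)]

Reason: ASC vs DESC gives opposite ordering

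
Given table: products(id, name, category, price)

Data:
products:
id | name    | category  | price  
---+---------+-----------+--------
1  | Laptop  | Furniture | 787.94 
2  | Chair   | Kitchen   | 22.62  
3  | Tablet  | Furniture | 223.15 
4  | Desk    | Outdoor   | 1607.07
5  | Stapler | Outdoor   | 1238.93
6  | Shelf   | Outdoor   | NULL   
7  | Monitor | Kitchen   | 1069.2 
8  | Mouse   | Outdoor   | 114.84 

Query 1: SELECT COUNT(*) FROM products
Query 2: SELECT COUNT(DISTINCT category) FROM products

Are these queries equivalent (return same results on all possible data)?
No, not equivalent

Query 1 returns: [(8,)]
Query 2 returns: [(3,)]

Reason: COUNT(*) counts rows, COUNT(DISTINCT category) counts unique categorys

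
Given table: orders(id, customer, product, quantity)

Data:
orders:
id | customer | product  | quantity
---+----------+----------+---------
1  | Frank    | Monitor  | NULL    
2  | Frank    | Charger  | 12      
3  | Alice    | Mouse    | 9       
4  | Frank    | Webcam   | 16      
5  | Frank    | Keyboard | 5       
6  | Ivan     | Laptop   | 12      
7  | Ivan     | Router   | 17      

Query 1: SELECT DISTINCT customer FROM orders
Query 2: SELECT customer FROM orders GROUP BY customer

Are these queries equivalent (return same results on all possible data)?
Yes, equivalent

Both queries return: [('Alice',), ('Frank',), ('Ivan',)]

Reason: Both get unique customers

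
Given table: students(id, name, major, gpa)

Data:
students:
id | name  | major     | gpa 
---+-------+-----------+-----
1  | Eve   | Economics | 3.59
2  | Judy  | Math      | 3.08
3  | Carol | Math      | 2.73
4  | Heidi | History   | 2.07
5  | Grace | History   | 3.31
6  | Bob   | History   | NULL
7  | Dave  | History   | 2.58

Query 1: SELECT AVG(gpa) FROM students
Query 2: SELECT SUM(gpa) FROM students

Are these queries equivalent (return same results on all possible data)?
No, not equivalent

Query 1 returns: [(2.893333333333333,)]
Query 2 returns: [(17.36,)]

Reason: AVG vs SUM give different aggregate values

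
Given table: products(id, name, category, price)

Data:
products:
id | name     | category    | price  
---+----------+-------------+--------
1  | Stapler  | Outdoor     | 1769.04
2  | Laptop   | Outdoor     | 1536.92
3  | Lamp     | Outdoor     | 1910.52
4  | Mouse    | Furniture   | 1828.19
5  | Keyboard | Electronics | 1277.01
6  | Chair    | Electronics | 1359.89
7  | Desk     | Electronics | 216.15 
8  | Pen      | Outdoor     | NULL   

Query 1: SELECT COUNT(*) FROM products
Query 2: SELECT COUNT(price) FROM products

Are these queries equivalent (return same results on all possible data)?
No, not equivalent

Query 1 returns: [(8,)]
Query 2 returns: [(7,)]

Reason: COUNT(*) includes NULLs, COUNT(column) excludes them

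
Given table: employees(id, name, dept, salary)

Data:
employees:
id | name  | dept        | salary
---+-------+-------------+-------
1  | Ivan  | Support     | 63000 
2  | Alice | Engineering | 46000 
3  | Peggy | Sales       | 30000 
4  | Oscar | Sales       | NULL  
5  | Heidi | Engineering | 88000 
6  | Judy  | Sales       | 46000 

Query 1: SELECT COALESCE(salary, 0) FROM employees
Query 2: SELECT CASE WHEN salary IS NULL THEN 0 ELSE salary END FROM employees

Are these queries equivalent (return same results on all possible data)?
Yes, equivalent

Both queries return: [(0,), (30000,), (46000,), (46000,), (63000,), (88000,)]

Reason: COALESCE vs CASE for NULL handling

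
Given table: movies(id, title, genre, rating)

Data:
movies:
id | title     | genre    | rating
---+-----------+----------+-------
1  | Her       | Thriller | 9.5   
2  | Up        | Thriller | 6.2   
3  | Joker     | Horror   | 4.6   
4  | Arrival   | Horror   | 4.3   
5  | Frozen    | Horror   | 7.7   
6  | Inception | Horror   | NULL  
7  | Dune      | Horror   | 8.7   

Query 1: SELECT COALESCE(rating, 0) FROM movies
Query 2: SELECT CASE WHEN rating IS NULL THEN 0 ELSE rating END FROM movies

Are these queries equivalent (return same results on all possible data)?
Yes, equivalent

Both queries return: [(0,), (4.3,), (4.6,), (6.2,), (7.7,), (8.7,), (9.5,)]

Reason: COALESCE vs CASE for NULL handling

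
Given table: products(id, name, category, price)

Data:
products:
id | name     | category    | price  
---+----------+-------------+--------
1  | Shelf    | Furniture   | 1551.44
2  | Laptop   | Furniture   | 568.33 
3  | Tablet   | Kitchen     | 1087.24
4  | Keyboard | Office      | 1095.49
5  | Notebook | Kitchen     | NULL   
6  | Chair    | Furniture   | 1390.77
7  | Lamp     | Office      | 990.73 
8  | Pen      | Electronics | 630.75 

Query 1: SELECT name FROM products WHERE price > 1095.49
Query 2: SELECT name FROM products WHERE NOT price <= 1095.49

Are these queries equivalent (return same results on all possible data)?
Yes, equivalent

Both queries return: [('Chair',), ('Shelf',)]

Reason: Both filter price > 1095.49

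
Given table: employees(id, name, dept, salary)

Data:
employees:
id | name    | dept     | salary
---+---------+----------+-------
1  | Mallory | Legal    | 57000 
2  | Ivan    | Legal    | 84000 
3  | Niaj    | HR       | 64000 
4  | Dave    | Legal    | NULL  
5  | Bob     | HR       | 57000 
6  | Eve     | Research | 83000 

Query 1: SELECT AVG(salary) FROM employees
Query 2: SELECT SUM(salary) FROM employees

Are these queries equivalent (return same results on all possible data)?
No, not equivalent

Query 1 returns: [(69000.0,)]
Query 2 returns: [(345000,)]

Reason: AVG vs SUM give different aggregate values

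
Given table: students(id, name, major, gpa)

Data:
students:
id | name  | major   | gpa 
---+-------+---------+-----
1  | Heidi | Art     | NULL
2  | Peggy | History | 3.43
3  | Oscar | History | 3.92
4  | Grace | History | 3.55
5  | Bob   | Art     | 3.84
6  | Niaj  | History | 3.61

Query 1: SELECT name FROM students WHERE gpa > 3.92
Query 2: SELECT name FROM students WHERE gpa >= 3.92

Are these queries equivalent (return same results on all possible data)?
No, not equivalent

Query 1 returns: []
Query 2 returns: [('Oscar',)]

Reason: > vs >= gives different results when gpa = 3.92 exists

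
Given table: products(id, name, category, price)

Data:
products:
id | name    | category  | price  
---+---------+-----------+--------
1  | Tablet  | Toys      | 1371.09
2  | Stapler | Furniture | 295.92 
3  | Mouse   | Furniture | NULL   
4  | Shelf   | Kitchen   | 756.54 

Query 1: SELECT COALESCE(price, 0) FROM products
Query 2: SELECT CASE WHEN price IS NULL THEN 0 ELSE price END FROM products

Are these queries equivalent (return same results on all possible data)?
Yes, equivalent

Both queries return: [(0,), (295.92,), (756.54,), (1371.09,)]

Reason: COALESCE vs CASE for NULL handling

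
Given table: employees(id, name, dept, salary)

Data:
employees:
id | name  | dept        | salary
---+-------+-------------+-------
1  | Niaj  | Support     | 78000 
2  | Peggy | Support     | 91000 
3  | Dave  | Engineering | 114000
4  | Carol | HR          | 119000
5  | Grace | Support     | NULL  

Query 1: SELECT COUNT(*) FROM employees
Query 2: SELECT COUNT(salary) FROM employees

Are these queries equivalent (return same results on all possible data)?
No, not equivalent

Query 1 returns: [(5,)]
Query 2 returns: [(4,)]

Reason: COUNT(*) includes NULLs, COUNT(column) excludes them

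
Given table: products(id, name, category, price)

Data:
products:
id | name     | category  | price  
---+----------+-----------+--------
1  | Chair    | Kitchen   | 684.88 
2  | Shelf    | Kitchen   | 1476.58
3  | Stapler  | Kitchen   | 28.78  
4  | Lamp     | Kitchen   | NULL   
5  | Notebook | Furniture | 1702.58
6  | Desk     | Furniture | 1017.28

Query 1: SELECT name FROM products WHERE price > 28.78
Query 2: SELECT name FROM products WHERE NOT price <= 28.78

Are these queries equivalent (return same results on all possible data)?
Yes, equivalent

Both queries return: [('Chair',), ('Desk',), ('Notebook',), ('Shelf',)]

Reason: Both filter price > 28.78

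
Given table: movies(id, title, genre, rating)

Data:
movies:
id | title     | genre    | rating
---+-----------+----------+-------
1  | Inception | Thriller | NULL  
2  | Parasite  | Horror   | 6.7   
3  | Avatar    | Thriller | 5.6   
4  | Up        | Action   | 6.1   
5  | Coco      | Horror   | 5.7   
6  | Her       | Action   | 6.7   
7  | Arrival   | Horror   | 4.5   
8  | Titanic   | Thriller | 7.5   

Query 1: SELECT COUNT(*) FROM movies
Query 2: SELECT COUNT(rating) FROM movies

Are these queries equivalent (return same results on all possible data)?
No, not equivalent

Query 1 returns: [(8,)]
Query 2 returns: [(7,)]

Reason: COUNT(*) includes NULLs, COUNT(column) excludes them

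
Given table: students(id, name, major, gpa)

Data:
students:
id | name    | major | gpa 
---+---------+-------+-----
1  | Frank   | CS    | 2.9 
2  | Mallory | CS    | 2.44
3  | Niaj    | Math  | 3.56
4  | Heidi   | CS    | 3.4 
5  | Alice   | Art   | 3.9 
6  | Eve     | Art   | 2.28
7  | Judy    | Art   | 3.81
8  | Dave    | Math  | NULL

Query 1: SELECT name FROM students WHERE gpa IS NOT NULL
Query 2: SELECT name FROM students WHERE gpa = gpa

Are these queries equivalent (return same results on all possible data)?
Yes, equivalent

Both queries return: [('Alice',), ('Eve',), ('Frank',), ('Heidi',), ('Judy',), ('Mallory',), ('Niaj',)]

Reason: IS NOT NULL vs self-equality (both exclude NULLs)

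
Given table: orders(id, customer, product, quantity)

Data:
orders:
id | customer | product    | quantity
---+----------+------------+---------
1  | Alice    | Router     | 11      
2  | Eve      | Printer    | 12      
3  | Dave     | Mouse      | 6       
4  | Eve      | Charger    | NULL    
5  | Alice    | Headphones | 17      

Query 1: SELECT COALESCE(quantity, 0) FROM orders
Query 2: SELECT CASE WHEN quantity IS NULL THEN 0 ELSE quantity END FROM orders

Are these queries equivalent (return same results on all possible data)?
Yes, equivalent

Both queries return: [(0,), (6,), (11,), (12,), (17,)]

Reason: COALESCE vs CASE for NULL handling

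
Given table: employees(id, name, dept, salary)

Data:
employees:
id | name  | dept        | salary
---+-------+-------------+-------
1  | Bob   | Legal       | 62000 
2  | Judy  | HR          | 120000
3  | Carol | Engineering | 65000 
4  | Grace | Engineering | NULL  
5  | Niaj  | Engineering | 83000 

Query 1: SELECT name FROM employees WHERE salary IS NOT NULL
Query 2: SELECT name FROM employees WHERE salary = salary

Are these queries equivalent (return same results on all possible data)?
Yes, equivalent

Both queries return: [('Bob',), ('Carol',), ('Judy',), ('Niaj',)]

Reason: IS NOT NULL vs self-equality (both exclude NULLs)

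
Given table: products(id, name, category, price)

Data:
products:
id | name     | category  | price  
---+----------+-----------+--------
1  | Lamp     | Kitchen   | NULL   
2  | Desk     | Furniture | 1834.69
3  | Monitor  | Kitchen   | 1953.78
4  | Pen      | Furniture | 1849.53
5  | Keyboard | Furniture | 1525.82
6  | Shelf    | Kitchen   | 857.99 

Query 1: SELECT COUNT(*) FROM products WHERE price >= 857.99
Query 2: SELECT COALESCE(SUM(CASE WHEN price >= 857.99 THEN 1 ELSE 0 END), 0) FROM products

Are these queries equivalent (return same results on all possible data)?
Yes, equivalent

Both queries return: [(5,)]

Reason: COUNT with WHERE vs conditional SUM (COALESCE handles empty-table NULL)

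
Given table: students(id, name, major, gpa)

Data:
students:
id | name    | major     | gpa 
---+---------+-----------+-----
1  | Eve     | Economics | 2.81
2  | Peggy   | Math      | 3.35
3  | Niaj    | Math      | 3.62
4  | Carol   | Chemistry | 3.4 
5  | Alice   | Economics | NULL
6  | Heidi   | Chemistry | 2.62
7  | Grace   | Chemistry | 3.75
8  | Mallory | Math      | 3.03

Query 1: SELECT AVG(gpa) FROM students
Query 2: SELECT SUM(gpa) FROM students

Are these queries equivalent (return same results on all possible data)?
No, not equivalent

Query 1 returns: [(3.2257142857142855,)]
Query 2 returns: [(22.58,)]

Reason: AVG vs SUM give different aggregate values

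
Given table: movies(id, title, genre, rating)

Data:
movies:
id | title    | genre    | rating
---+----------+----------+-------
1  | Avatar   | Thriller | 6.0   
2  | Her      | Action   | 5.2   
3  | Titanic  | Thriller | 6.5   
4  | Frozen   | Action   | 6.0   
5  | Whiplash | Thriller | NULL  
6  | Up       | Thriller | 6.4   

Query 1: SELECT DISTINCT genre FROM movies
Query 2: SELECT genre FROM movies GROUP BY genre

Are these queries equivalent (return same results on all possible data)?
Yes, equivalent

Both queries return: [('Action',), ('Thriller',)]

Reason: Both get unique genres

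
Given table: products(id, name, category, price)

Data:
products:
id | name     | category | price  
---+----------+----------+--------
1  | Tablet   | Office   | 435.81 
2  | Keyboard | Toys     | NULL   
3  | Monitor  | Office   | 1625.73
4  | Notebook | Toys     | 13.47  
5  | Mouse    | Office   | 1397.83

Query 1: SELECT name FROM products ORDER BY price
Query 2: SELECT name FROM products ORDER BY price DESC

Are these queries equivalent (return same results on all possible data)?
No, not equivalent

Query 1 returns: [('Keyboard',), ('Notebook',), ('Tablet',), ('Mouse',), ('Monitor',)]
Query 2 returns: [('Monitor',), ('Mouse',), ('Tablet',), ('Notebook',), ('Keyboard',)]

Reason: ASC vs DESC gives opposite ordering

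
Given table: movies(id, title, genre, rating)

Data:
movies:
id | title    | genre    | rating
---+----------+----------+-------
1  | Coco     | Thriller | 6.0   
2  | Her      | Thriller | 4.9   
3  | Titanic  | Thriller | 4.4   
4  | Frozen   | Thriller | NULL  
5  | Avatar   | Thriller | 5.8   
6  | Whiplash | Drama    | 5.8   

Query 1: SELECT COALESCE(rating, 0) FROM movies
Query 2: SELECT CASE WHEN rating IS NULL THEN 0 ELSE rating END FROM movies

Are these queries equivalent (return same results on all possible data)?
Yes, equivalent

Both queries return: [(0,), (4.4,), (4.9,), (5.8,), (5.8,), (6.0,)]

Reason: COALESCE vs CASE for NULL handling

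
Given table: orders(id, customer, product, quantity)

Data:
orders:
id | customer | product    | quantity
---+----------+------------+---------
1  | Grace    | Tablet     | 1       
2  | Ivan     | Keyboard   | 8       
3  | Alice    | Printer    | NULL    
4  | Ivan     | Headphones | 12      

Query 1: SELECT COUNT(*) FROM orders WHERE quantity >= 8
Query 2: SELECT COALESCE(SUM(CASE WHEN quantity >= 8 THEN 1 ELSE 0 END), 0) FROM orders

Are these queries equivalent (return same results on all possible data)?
Yes, equivalent

Both queries return: [(2,)]

Reason: COUNT with WHERE vs conditional SUM (COALESCE handles empty-table NULL)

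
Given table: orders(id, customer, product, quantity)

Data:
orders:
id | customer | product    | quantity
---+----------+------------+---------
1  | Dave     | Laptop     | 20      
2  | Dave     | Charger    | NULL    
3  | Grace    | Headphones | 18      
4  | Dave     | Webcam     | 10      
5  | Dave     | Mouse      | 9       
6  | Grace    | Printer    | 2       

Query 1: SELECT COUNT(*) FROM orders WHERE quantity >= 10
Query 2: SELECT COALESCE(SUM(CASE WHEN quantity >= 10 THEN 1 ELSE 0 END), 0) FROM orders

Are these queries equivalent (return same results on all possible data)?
Yes, equivalent

Both queries return: [(3,)]

Reason: COUNT with WHERE vs conditional SUM (COALESCE handles empty-table NULL)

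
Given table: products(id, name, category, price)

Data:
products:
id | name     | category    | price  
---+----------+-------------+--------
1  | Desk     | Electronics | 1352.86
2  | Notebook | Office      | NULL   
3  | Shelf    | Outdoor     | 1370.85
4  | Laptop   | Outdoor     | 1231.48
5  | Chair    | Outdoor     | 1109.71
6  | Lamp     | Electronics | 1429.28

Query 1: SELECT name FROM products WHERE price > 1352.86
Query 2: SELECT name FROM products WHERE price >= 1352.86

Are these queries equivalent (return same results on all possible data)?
No, not equivalent

Query 1 returns: [('Shelf',), ('Lamp',)]
Query 2 returns: [('Desk',), ('Shelf',), ('Lamp',)]

Reason: > vs >= gives different results when price = 1352.86 exists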